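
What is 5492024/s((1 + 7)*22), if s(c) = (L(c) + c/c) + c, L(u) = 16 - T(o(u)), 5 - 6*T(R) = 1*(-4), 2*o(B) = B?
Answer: 10984048/383 ≈ 28679.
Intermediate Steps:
o(B) = B/2
T(R) = 3/2 (T(R) = ⅚ - (-4)/6 = ⅚ - ⅙*(-4) = ⅚ + ⅔ = 3/2)
L(u) = 29/2 (L(u) = 16 - 1*3/2 = 16 - 3/2 = 29/2)
s(c) = 31/2 + c (s(c) = (29/2 + c/c) + c = (29/2 + 1) + c = 31/2 + c)
5492024/s((1 + 7)*22) = 5492024/(31/2 + (1 + 7)*22) = 5492024/(31/2 + 8*22) = 5492024/(31/2 + 176) = 5492024/(383/2) = 5492024*(2/383) = 10984048/383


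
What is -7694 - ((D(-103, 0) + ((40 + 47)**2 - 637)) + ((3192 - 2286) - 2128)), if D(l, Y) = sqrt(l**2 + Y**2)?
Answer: -13507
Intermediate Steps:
D(l, Y) = sqrt(Y**2 + l**2)
-7694 - ((D(-103, 0) + ((40 + 47)**2 - 637)) + ((3192 - 2286) - 2128)) = -7694 - ((sqrt(0**2 + (-103)**2) + ((40 + 47)**2 - 637)) + ((3192 - 2286) - 2128)) = -7694 - ((sqrt(0 + 10609) + (87**2 - 637)) + (906 - 2128)) = -7694 - ((sqrt(10609) + (7569 - 637)) - 1222) = -7694 - ((103 + 6932) - 1222) = -7694 - (7035 - 1222) = -7694 - 1*5813 = -7694 - 5813 = -13507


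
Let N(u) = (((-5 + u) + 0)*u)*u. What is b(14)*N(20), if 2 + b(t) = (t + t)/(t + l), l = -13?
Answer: 156000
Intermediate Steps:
b(t) = -2 + 2*t/(-13 + t) (b(t) = -2 + (t + t)/(t - 13) = -2 + (2*t)/(-13 + t) = -2 + 2*t/(-13 + t))
N(u) = u**2*(-5 + u) (N(u) = ((-5 + u)*u)*u = (u*(-5 + u))*u = u**2*(-5 + u))
b(14)*N(20) = (26/(-13 + 14))*(20**2*(-5 + 20)) = (26/1)*(400*15) = (26*1)*6000 = 26*6000 = 156000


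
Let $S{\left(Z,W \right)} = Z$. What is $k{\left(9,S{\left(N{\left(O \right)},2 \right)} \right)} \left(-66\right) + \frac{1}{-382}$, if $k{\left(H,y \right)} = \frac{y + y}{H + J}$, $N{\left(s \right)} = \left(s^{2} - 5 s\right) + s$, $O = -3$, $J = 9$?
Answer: $- \frac{58829}{382} \approx -154.0$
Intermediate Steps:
$N{\left(s \right)} = s^{2} - 4 s$
$k{\left(H,y \right)} = \frac{2 y}{9 + H}$ ($k{\left(H,y \right)} = \frac{y + y}{H + 9} = \frac{2 y}{9 + H}$)
$k{\left(9,S{\left(N{\left(O \right)},2 \right)} \right)} \left(-66\right) + \frac{1}{-382} = \frac{2 \left(- 3 \left(-4 - 3\right)\right)}{9 + 9} \left(-66\right) + \frac{1}{-382} = \frac{2 \left(\left(-3\right) \left(-7\right)\right)}{18} \left(-66\right) - \frac{1}{382} = 2 \cdot 21 \cdot \frac{1}{18} \left(-66\right) - \frac{1}{382} = \frac{7}{3} \left(-66\right) - \frac{1}{382} = -154 - \frac{1}{382} = - \frac{58829}{382}$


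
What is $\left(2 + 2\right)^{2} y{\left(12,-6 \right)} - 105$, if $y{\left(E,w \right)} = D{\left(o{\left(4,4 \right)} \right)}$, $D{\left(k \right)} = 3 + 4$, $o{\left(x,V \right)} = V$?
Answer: $7$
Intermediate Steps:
$D{\left(k \right)} = 7$
$y{\left(E,w \right)} = 7$
$\left(2 + 2\right)^{2} y{\left(12,-6 \right)} - 105 = \left(2 + 2\right)^{2} \cdot 7 - 105 = 4^{2} \cdot 7 - 105 = 16 \cdot 7 - 105 = 112 - 105 = 7$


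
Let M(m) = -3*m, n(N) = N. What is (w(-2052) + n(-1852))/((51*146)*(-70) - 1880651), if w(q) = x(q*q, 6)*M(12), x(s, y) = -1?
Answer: 1816/2401871 ≈ 0.00075608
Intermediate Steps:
w(q) = 36 (w(q) = -(-3)*12 = -1*(-36) = 36)
(w(-2052) + n(-1852))/((51*146)*(-70) - 1880651) = (36 - 1852)/((51*146)*(-70) - 1880651) = -1816/(7446*(-70) - 1880651) = -1816/(-521220 - 1880651) = -1816/(-2401871) = -1816*(-1/2401871) = 1816/2401871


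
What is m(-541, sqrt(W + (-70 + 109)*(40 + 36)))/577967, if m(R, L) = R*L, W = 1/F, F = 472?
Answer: -541*sqrt(165083062)/136400212 ≈ -0.050960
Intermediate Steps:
W = 1/472 ≈ 0.0021186
m(R, L) = L*R
m(-541, sqrt(W + (-70 + 109)*(40 + 36)))/577967 = (sqrt(1/472 + (-70 + 109)*(40 + 36))*(-541))/577967 = (sqrt(1/472 + 39*76)*(-541))*(1/577967) = (sqrt(1/472 + 2964)*(-541))*(1/577967) = (sqrt(1399009/472)*(-541))*(1/577967) = ((sqrt(165083062)/236)*(-541))*(1/577967) = -541*sqrt(165083062)/236*(1/577967) = -541*sqrt(165083062)/136400212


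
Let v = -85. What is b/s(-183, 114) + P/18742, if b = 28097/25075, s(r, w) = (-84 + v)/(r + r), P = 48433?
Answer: 397976707759/79422504850 ≈ 5.0109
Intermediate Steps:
s(r, w) = -169/(2*r) (s(r, w) = (-84 - 85)/(r + r) = -169*1/(2*r) = -169/(2*r))
b = 28097/25075 (b = 28097*(1/25075) = 28097/25075 ≈ 1.1205)
b/s(-183, 114) + P/18742 = 28097/(25075*((-169/2/(-183)))) + 48433/18742 = 28097/(25075*((-169/2*(-1/183)))) + 48433*(1/18742) = 28097/(25075*(169/366)) + 48433/18742 = (28097/25075)*(366/169) + 48433/18742 = 10283502/4237675 + 48433/18742 = 397976707759/79422504850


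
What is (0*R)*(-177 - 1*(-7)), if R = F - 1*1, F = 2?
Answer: 0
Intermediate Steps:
R = 1 (R = 2 - 1*1 = 2 - 1 = 1)
(0*R)*(-177 - 1*(-7)) = (0*1)*(-177 - 1*(-7)) = 0*(-177 + 7) = 0*(-170) = 0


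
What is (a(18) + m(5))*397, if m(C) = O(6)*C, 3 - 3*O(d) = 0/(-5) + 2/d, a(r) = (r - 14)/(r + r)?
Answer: 16277/9 ≈ 1808.6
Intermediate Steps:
a(r) = (-14 + r)/(2*r) (a(r) = (-14 + r)/((2*r)) = (-14 + r)*(1/(2*r)) = (-14 + r)/(2*r))
O(d) = 1 - 2/(3*d) (O(d) = 1 - (0/(-5) + 2/d)/3 = 1 - (0*(-⅕) + 2/d)/3 = 1 - (0 + 2/d)/3 = 1 - 2/(3*d))
m(C) = 8*C/9 (m(C) = ((-⅔ + 6)/6)*C = ((⅙)*(16/3))*C = 8*C/9)
(a(18) + m(5))*397 = ((½)*(-14 + 18)/18 + (8/9)*5)*397 = ((½)*(1/18)*4 + 40/9)*397 = (⅑ + 40/9)*397 = (41/9)*397 = 16277/9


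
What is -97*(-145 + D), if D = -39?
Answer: 17848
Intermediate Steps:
-97*(-145 + D) = -97*(-145 - 39) = -97*(-184) = 17848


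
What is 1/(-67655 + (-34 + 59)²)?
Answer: -1/67030 ≈ -1.4919e-5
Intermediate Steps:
1/(-67655 + (-34 + 59)²) = 1/(-67655 + 25²) = 1/(-67655 + 625) = 1/(-67030) = -1/67030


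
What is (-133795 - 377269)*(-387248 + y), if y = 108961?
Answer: 142222467368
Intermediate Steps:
(-133795 - 377269)*(-387248 + y) = (-133795 - 377269)*(-387248 + 108961) = -511064*(-278287) = 142222467368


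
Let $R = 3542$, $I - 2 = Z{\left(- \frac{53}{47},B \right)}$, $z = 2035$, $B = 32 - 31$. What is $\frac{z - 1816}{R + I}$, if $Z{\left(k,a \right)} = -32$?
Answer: $\frac{219}{3512} \approx 0.062358$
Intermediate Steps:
$B = 1$ ($B = 32 - 31 = 1$)
$I = -30$ ($I = 2 - 32 = -30$)
$\frac{z - 1816}{R + I} = \frac{2035 - 1816}{3542 - 30} = \frac{219}{3512}$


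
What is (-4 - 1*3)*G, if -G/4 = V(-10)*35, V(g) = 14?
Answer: 13720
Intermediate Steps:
G = -1960 (G = -56*35 = -4*490 = -1960)
(-4 - 1*3)*G = (-4 - 1*3)*(-1960) = (-4 - 3)*(-1960) = -7*(-1960) = 13720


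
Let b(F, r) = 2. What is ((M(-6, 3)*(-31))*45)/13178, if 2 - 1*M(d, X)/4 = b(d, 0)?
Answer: 0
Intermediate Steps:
M(d, X) = 0 (M(d, X) = 8 - 4*2 = 8 - 8 = 0)
((M(-6, 3)*(-31))*45)/13178 = ((0*(-31))*45)/13178 = (0*45)*(1/13178) = 0*(1/13178) = 0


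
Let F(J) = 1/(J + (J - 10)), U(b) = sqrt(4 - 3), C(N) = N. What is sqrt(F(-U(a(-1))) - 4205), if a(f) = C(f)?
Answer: I*sqrt(151383)/6 ≈ 64.847*I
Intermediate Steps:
a(f) = f
U(b) = 1 (U(b) = sqrt(1) = 1)
F(J) = 1/(-10 + 2*J) (F(J) = 1/(J + (-10 + J)) = 1/(-10 + 2*J))
sqrt(F(-U(a(-1))) - 4205) = sqrt(1/(2*(-5 - 1*1)) - 4205) = sqrt(1/(2*(-5 - 1)) - 4205) = sqrt((1/2)/(-6) - 4205) = sqrt((1/2)*(-1/6) - 4205) = sqrt(-1/12 - 4205) = sqrt(-50461/12) = I*sqrt(151383)/6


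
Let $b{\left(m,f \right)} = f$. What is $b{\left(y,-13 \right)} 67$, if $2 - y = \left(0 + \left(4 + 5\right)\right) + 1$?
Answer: $-871$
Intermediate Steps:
$y = -8$ ($y = 2 - \left(\left(0 + \left(4 + 5\right)\right) + 1\right) = 2 - \left(\left(0 + 9\right) + 1\right) = 2 - \left(9 + 1\right) = 2 - 10 = -8$)
$b{\left(y,-13 \right)} 67 = \left(-13\right) 67 = -871$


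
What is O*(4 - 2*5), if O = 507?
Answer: -3042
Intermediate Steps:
O*(4 - 2*5) = 507*(4 - 2*5) = 507*(4 - 10) = 507*(-6) = -3042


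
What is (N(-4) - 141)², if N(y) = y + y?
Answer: 22201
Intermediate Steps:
N(y) = 2*y
(N(-4) - 141)² = (2*(-4) - 141)² = (-8 - 141)² = (-149)² = 22201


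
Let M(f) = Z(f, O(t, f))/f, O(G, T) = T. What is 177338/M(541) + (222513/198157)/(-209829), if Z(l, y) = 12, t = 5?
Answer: 664848587557676353/83158170306 ≈ 7.9950e+6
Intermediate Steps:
M(f) = 12/f
177338/M(541) + (222513/198157)/(-209829) = 177338/((12/541)) + (222513/198157)/(-209829) = 177338/((12*(1/541))) + (222513*(1/198157))*(-1/209829) = 177338/(12/541) + (222513/198157)*(-1/209829) = 177338*(541/12) - 74171/13859695051 = 47969929/6 - 74171/13859695051 = 664848587557676353/83158170306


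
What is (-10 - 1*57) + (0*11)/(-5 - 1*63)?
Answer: -67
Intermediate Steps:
(-10 - 1*57) + (0*11)/(-5 - 1*63) = (-10 - 57) + 0/(-5 - 63) = -67 + 0/(-68) = -67 - 1/68*0 = -67 + 0 = -67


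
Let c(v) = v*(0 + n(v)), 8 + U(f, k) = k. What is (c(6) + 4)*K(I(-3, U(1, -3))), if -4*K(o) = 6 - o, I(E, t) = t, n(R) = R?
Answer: -170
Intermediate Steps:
U(f, k) = -8 + k
K(o) = -3/2 + o/4 (K(o) = -(6 - o)/4 = -3/2 + o/4)
c(v) = v² (c(v) = v*(0 + v) = v*v = v²)
(c(6) + 4)*K(I(-3, U(1, -3))) = (6² + 4)*(-3/2 + (-8 - 3)/4) = (36 + 4)*(-3/2 + (¼)*(-11)) = 40*(-3/2 - 11/4) = 40*(-17/4) = -170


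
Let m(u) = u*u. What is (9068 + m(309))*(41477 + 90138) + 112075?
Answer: 13760328710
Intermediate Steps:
m(u) = u**2
(9068 + m(309))*(41477 + 90138) + 112075 = (9068 + 309**2)*(41477 + 90138) + 112075 = (9068 + 95481)*131615 + 112075 = 104549*131615 + 112075 = 13760216635 + 112075 = 13760328710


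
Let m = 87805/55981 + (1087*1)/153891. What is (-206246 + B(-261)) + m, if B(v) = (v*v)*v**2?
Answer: 2351514598738468391/506763063 ≈ 4.6403e+9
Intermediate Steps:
B(v) = v**4 (B(v) = v**2*v**2 = v**4)
m = 798426506/506763063 (m = 87805*(1/55981) + 1087*(1/153891) = 5165/3293 + 1087/153891 = 798426506/506763063 ≈ 1.5755)
(-206246 + B(-261)) + m = (-206246 + (-261)**4) + 798426506/506763063 = (-206246 + 4640470641) + 798426506/506763063 = 4640264395 + 798426506/506763063 = 2351514598738468391/506763063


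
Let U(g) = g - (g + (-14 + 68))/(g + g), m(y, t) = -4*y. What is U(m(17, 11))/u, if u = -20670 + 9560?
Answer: 421/68680 ≈ 0.0061299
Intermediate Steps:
U(g) = g - (54 + g)/(2*g) (U(g) = g - (g + 54)/(2*g) = g - (54 + g)*1/(2*g) = g - (54 + g)/(2*g))
u = -11110
U(m(17, 11))/u = (-1/2 - 4*17 - 27/((-4*17)))/(-11110) = (-1/2 - 68 - 27/(-68))*(-1/11110) = (-1/2 - 68 - 27*(-1/68))*(-1/11110) = (-1/2 - 68 + 27/68)*(-1/11110) = -4631/68*(-1/11110) = 421/68680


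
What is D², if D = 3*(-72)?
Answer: 46656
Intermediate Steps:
D = -216
D² = (-216)² = 46656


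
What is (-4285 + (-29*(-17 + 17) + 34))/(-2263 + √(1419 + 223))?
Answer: 3206671/1706509 + 1417*√1642/1706509 ≈ 1.9127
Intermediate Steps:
(-4285 + (-29*(-17 + 17) + 34))/(-2263 + √(1419 + 223)) = (-4285 + (-29*0 + 34))/(-2263 + √1642) = (-4285 + (0 + 34))/(-2263 + √1642) = (-4285 + 34)/(-2263 + √1642) = -4251/(-2263 + √1642)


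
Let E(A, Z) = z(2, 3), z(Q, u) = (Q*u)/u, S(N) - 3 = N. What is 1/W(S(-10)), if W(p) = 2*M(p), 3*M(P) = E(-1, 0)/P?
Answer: -21/4 ≈ -5.2500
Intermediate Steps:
S(N) = 3 + N
z(Q, u) = Q
E(A, Z) = 2
M(P) = 2/(3*P) (M(P) = (2/P)/3 = 2/(3*P))
W(p) = 4/(3*p) (W(p) = 2*(2/(3*p)) = 4/(3*p))
1/W(S(-10)) = 1/(4/(3*(3 - 10))) = 1/((4/3)/(-7)) = 1/((4/3)*(-⅐)) = 1/(-4/21) = -21/4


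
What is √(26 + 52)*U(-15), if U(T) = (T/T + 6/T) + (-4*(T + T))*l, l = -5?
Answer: -2997*√78/5 ≈ -5293.8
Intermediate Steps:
U(T) = 1 + 6/T + 40*T (U(T) = (T/T + 6/T) - 4*(T + T)*(-5) = (1 + 6/T) - 8*T*(-5) = (1 + 6/T) + 40*T = 1 + 6/T + 40*T)
√(26 + 52)*U(-15) = √(26 + 52)*(1 + 6/(-15) + 40*(-15)) = √78*(1 + 6*(-1/15) - 600) = √78*(1 - ⅖ - 600) = √78*(-2997/5) = -2997*√78/5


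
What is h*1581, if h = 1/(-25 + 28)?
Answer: 527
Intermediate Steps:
h = ⅓ (h = 1/3 = ⅓ ≈ 0.33333)
h*1581 = (⅓)*1581 = 527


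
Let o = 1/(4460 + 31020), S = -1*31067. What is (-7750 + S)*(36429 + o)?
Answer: -50171008250457/35480 ≈ -1.4141e+9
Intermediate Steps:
S = -31067
o = 1/35480 ≈ 2.8185e-5
(-7750 + S)*(36429 + o) = (-7750 - 31067)*(36429 + 1/35480) = -38817*1292500921/35480 = -50171008250457/35480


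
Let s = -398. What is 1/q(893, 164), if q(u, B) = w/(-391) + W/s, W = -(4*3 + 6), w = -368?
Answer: 3383/3337 ≈ 1.0138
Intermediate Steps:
W = -18 (W = -(12 + 6) = -1*18 = -18)
q(u, B) = 3337/3383 (q(u, B) = -368/(-391) - 18/(-398) = -368*(-1/391) - 18*(-1/398) = 16/17 + 9/199 = 3337/3383)
1/q(893, 164) = 1/(3337/3383) = 3383/3337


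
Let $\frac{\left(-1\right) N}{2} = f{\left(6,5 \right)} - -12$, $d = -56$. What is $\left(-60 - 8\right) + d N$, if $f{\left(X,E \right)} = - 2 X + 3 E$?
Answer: $1612$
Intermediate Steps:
$N = -30$ ($N = - 2 \left(\left(\left(-2\right) 6 + 3 \cdot 5\right) - -12\right) = - 2 \left(\left(-12 + 15\right) + 12\right) = - 2 \left(3 + 12\right) = \left(-2\right) 15 = -30$)
$\left(-60 - 8\right) + d N = \left(-60 - 8\right) - -1680 = -68 + 1680 = 1612$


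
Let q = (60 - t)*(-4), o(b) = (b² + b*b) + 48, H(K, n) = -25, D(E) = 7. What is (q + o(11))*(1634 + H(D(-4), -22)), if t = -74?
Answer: -395814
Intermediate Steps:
o(b) = 48 + 2*b² (o(b) = (b² + b²) + 48 = 2*b² + 48 = 48 + 2*b²)
q = -536 (q = (60 - 1*(-74))*(-4) = (60 + 74)*(-4) = 134*(-4) = -536)
(q + o(11))*(1634 + H(D(-4), -22)) = (-536 + (48 + 2*11²))*(1634 - 25) = (-536 + (48 + 2*121))*1609 = (-536 + (48 + 242))*1609 = (-536 + 290)*1609 = -246*1609 = -395814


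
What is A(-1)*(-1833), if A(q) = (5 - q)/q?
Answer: 10998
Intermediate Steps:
A(q) = (5 - q)/q
A(-1)*(-1833) = ((5 - 1*(-1))/(-1))*(-1833) = -(5 + 1)*(-1833) = -1*6*(-1833) = -6*(-1833) = 10998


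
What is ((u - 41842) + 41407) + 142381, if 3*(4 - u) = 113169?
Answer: 104227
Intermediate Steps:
u = -37719 (u = 4 - 1/3*113169 = 4 - 37723 = -37719)
((u - 41842) + 41407) + 142381 = ((-37719 - 41842) + 41407) + 142381 = (-79561 + 41407) + 142381 = -38154 + 142381 = 104227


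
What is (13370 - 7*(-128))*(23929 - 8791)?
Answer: 215958708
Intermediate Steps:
(13370 - 7*(-128))*(23929 - 8791) = (13370 + 896)*15138 = 14266*15138 = 215958708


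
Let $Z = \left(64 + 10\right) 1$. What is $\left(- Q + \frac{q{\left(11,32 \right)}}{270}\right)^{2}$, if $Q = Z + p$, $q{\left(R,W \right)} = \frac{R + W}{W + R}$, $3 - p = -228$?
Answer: $\frac{6781357801}{72900} \approx 93023.0$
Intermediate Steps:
$p = 231$ ($p = 3 - -228 = 3 + 228 = 231$)
$q{\left(R,W \right)} = 1$ ($q{\left(R,W \right)} = \frac{R + W}{R + W} = 1$)
$Z = 74$ ($Z = 74 \cdot 1 = 74$)
$Q = 305$ ($Q = 74 + 231 = 305$)
$\left(- Q + \frac{q{\left(11,32 \right)}}{270}\right)^{2} = \left(\left(-1\right) 305 + 1 \cdot \frac{1}{270}\right)^{2} = \left(-305 + 1 \cdot \frac{1}{270}\right)^{2} = \left(-305 + \frac{1}{270}\right)^{2} = \left(- \frac{82349}{270}\right)^{2} = \frac{6781357801}{72900}$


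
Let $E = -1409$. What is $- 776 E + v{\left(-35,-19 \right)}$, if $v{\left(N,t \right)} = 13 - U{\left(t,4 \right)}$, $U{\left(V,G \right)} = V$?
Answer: $1093416$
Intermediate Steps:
$v{\left(N,t \right)} = 13 - t$
$- 776 E + v{\left(-35,-19 \right)} = \left(-776\right) \left(-1409\right) + \left(13 - -19\right) = 1093384 + \left(13 + 19\right) = 1093384 + 32 = 1093416$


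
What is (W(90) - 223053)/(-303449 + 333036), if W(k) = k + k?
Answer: -222873/29587 ≈ -7.5328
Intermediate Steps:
W(k) = 2*k
(W(90) - 223053)/(-303449 + 333036) = (2*90 - 223053)/(-303449 + 333036) = (180 - 223053)/29587 = -222873*1/29587 = -222873/29587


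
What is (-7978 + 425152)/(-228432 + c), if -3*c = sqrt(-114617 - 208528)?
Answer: -95295891168/52181214529 + 417174*I*sqrt(35905)/52181214529 ≈ -1.8262 + 0.0015149*I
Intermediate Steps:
c = -I*sqrt(35905) (c = -sqrt(-114617 - 208528)/3 = -I*sqrt(35905) ≈ -189.49*I)
(-7978 + 425152)/(-228432 + c) = (-7978 + 425152)/(-228432 - I*sqrt(35905)) = 417174/(-228432 - I*sqrt(35905))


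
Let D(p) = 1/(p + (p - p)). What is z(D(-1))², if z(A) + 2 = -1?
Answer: 9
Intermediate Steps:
D(p) = 1/p (D(p) = 1/(p + 0) = 1/p)
z(A) = -3 (z(A) = -2 - 1 = -3)
z(D(-1))² = (-3)² = 9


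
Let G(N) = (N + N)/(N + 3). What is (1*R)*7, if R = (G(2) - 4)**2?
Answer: 1792/25 ≈ 71.680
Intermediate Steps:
G(N) = 2*N/(3 + N) (G(N) = (2*N)/(3 + N) = 2*N/(3 + N))
R = 256/25 (R = (2*2/(3 + 2) - 4)**2 = (2*2/5 - 4)**2 = (2*2*(1/5) - 4)**2 = (4/5 - 4)**2 = (-16/5)**2 = 256/25 ≈ 10.240)
(1*R)*7 = (1*(256/25))*7 = (256/25)*7 = 1792/25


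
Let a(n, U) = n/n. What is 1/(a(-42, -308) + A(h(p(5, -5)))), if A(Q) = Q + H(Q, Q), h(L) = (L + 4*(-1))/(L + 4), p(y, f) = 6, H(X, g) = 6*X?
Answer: 5/12 ≈ 0.41667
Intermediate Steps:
a(n, U) = 1
h(L) = (-4 + L)/(4 + L) (h(L) = (L - 4)/(4 + L) = (-4 + L)/(4 + L))
A(Q) = 7*Q (A(Q) = Q + 6*Q = 7*Q)
1/(a(-42, -308) + A(h(p(5, -5)))) = 1/(1 + 7*((-4 + 6)/(4 + 6))) = 1/(1 + 7*(2/10)) = 1/(1 + 7*((1/10)*2)) = 1/(1 + 7*(1/5)) = 1/(1 + 7/5) = 1/(12/5) = 5/12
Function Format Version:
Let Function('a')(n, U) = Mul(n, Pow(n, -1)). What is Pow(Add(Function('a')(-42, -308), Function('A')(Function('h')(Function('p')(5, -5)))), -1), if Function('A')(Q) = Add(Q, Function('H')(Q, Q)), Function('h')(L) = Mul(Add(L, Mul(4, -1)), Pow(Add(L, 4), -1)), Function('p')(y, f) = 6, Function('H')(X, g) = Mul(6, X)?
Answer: Rational(5, 12) ≈ 0.41667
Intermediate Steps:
Function('a')(n, U) = 1
Function('h')(L) = Mul(Pow(Add(4, L), -1), Add(-4, L)) (Function('h')(L) = Mul(Add(L, -4), Pow(Add(4, L), -1)) = Mul(Add(-4, L), Pow(Add(4, L), -1)) = Mul(Pow(Add(4, L), -1), Add(-4, L)))
Function('A')(Q) = Mul(7, Q) (Function('A')(Q) = Add(Q, Mul(6, Q)) = Mul(7, Q))
Pow(Add(Function('a')(-42, -308), Function('A')(Function('h')(Function('p')(5, -5)))), -1) = Pow(Add(1, Mul(7, Mul(Pow(Add(4, 6), -1), Add(-4, 6)))), -1) = Pow(Add(1, Mul(7, Mul(Pow(10, -1), 2))), -1) = Pow(Add(1, Mul(7, Mul(Rational(1, 10), 2))), -1) = Pow(Add(1, Mul(7, Rational(1, 5))), -1) = Pow(Add(1, Rational(7, 5)), -1) = Pow(Rational(12, 5), -1) = Rational(5, 12)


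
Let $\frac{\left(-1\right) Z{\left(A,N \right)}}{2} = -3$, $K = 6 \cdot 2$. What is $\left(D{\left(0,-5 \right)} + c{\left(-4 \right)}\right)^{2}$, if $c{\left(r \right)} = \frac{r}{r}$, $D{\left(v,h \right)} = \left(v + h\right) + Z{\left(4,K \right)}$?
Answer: $4$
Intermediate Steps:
$K = 12$
$Z{\left(A,N \right)} = 6$ ($Z{\left(A,N \right)} = \left(-2\right) \left(-3\right) = 6$)
$D{\left(v,h \right)} = 6 + h + v$ ($D{\left(v,h \right)} = \left(v + h\right) + 6 = \left(h + v\right) + 6 = 6 + h + v$)
$c{\left(r \right)} = 1$
$\left(D{\left(0,-5 \right)} + c{\left(-4 \right)}\right)^{2} = \left(\left(6 - 5 + 0\right) + 1\right)^{2} = \left(1 + 1\right)^{2} = 2^{2} = 4$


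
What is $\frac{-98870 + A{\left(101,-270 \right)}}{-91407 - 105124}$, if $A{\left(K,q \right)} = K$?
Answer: $\frac{98769}{196531} \approx 0.50256$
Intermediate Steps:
$\frac{-98870 + A{\left(101,-270 \right)}}{-91407 - 105124} = \frac{-98870 + 101}{-91407 - 105124} = - \frac{98769}{-196531} = \left(-98769\right) \left(- \frac{1}{196531}\right) = \frac{98769}{196531}$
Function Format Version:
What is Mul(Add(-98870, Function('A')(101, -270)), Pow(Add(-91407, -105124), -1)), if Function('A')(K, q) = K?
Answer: Rational(98769, 196531) ≈ 0.50256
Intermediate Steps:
Mul(Add(-98870, Function('A')(101, -270)), Pow(Add(-91407, -105124), -1)) = Mul(Add(-98870, 101), Pow(Add(-91407, -105124), -1)) = Mul(-98769, Pow(-196531, -1)) = Mul(-98769, Rational(-1, 196531)) = Rational(98769, 196531)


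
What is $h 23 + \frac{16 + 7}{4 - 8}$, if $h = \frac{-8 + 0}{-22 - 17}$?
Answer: $- \frac{161}{156} \approx -1.0321$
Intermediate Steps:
$h = \frac{8}{39}$ ($h = - \frac{8}{-39} = \left(-8\right) \left(- \frac{1}{39}\right) = \frac{8}{39} \approx 0.20513$)
$h 23 + \frac{16 + 7}{4 - 8} = \frac{8}{39} \cdot 23 + \frac{16 + 7}{4 - 8} = \frac{184}{39} + \frac{23}{-4} = \frac{184}{39} + 23 \left(- \frac{1}{4}\right) = \frac{184}{39} - \frac{23}{4} = - \frac{161}{156}$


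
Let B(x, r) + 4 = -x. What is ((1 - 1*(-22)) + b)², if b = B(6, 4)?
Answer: 169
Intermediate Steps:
B(x, r) = -4 - x
b = -10 (b = -4 - 1*6 = -4 - 6 = -10)
((1 - 1*(-22)) + b)² = ((1 - 1*(-22)) - 10)² = ((1 + 22) - 10)² = (23 - 10)² = 13² = 169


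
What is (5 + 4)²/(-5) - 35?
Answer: -256/5 ≈ -51.200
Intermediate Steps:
(5 + 4)²/(-5) - 35 = 9²*(-⅕) - 35 = 81*(-⅕) - 35 = -81/5 - 35 = -256/5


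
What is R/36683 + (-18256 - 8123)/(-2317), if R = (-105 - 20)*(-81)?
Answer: 991120482/84994511 ≈ 11.661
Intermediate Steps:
R = 10125 (R = -125*(-81) = 10125)
R/36683 + (-18256 - 8123)/(-2317) = 10125/36683 + (-18256 - 8123)/(-2317) = 10125*(1/36683) - 26379*(-1/2317) = 10125/36683 + 26379/2317 = 991120482/84994511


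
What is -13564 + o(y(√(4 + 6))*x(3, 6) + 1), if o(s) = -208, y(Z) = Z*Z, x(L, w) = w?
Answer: -13772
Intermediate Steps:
y(Z) = Z²
-13564 + o(y(√(4 + 6))*x(3, 6) + 1) = -13564 - 208 = -13772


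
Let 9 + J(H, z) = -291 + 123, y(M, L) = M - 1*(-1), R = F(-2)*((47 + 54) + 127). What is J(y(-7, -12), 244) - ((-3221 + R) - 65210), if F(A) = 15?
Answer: 64834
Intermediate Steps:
R = 3420 (R = 15*((47 + 54) + 127) = 15*(101 + 127) = 15*228 = 3420)
y(M, L) = 1 + M (y(M, L) = M + 1 = 1 + M)
J(H, z) = -177 (J(H, z) = -9 + (-291 + 123) = -9 - 168 = -177)
J(y(-7, -12), 244) - ((-3221 + R) - 65210) = -177 - ((-3221 + 3420) - 65210) = -177 - (199 - 65210) = -177 - 1*(-65011) = -177 + 65011 = 64834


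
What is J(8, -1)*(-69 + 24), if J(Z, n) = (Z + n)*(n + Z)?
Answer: -2205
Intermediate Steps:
J(Z, n) = (Z + n)² (J(Z, n) = (Z + n)*(Z + n) = (Z + n)²)
J(8, -1)*(-69 + 24) = (8 - 1)²*(-69 + 24) = 7²*(-45) = 49*(-45) = -2205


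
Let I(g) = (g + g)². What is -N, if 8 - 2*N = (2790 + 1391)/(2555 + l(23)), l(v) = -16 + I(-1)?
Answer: -16163/5086 ≈ -3.1779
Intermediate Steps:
I(g) = 4*g² (I(g) = (2*g)² = 4*g²)
l(v) = -12 (l(v) = -16 + 4*(-1)² = -16 + 4*1 = -16 + 4 = -12)
N = 16163/5086 (N = 4 - (2790 + 1391)/(2*(2555 - 12)) = 4 - 4181/(2*2543) = 4 - ½*4181/2543 = 4 - 4181/5086 = 16163/5086 ≈ 3.1779)
-N = -1*16163/5086 = -16163/5086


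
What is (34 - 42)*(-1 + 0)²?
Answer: -8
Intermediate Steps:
(34 - 42)*(-1 + 0)² = -8*(-1)² = -8*1 = -8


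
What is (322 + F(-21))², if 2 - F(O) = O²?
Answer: 13689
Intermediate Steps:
F(O) = 2 - O²
(322 + F(-21))² = (322 + (2 - 1*(-21)²))² = (322 + (2 - 1*441))² = (322 + (2 - 441))² = (322 - 439)² = (-117)² = 13689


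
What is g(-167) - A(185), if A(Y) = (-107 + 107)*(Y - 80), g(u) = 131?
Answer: 131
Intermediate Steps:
A(Y) = 0 (A(Y) = 0*(-80 + Y) = 0)
g(-167) - A(185) = 131 - 1*0 = 131 + 0 = 131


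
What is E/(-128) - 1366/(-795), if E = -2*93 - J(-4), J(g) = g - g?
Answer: 161359/50880 ≈ 3.1714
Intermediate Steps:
J(g) = 0
E = -186 (E = -2*93 - 1*0 = -186 + 0 = -186)
E/(-128) - 1366/(-795) = -186/(-128) - 1366/(-795) = -186*(-1/128) - 1366*(-1/795) = 93/64 + 1366/795 = 161359/50880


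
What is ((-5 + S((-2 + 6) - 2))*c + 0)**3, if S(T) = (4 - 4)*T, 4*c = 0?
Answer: 0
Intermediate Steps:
c = 0 (c = (1/4)*0 = 0)
S(T) = 0 (S(T) = 0*T = 0)
((-5 + S((-2 + 6) - 2))*c + 0)**3 = ((-5 + 0)*0 + 0)**3 = (-5*0 + 0)**3 = (0 + 0)**3 = 0**3 = 0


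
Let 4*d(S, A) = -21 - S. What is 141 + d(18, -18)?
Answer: 525/4 ≈ 131.25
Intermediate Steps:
d(S, A) = -21/4 - S/4 (d(S, A) = (-21 - S)/4 = -21/4 - S/4)
141 + d(18, -18) = 141 + (-21/4 - 1/4*18) = 141 + (-21/4 - 9/2) = 141 - 39/4 = 525/4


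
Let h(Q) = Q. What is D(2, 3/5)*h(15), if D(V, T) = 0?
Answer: 0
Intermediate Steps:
D(2, 3/5)*h(15) = 0*15 = 0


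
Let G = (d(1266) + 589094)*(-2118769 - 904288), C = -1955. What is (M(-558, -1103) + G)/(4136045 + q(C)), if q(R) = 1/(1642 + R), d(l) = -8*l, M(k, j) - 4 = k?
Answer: -136956844934952/323645521 ≈ -4.2317e+5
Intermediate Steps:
M(k, j) = 4 + k
G = -1750247219062 (G = (-8*1266 + 589094)*(-2118769 - 904288) = (-10128 + 589094)*(-3023057) = 578966*(-3023057) = -1750247219062)
(M(-558, -1103) + G)/(4136045 + q(C)) = ((4 - 558) - 1750247219062)/(4136045 + 1/(1642 - 1955)) = (-554 - 1750247219062)/(4136045 + 1/(-313)) = -1750247219616/(4136045 - 1/313) = -1750247219616/1294582084/313 = -1750247219616*313/1294582084 = -136956844934952/323645521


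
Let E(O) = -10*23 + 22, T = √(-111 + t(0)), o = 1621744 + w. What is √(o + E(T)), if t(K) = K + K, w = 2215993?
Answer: √3837529 ≈ 1959.0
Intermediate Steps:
t(K) = 2*K
o = 3837737 (o = 1621744 + 2215993 = 3837737)
T = I*√111 (T = √(-111 + 2*0) = √(-111 + 0) = √(-111) = I*√111 ≈ 10.536*I)
E(O) = -208 (E(O) = -230 + 22 = -208)
√(o + E(T)) = √(3837737 - 208) = √3837529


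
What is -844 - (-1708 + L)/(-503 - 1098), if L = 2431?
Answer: -1350521/1601 ≈ -843.55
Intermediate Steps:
-844 - (-1708 + L)/(-503 - 1098) = -844 - (-1708 + 2431)/(-503 - 1098) = -844 - 723/(-1601) = -844 - 723*(-1)/1601 = -844 - 1*(-723/1601) = -844 + 723/1601 = -1350521/1601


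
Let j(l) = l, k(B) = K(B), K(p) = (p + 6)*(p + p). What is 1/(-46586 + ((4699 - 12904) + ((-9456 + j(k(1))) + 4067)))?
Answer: -1/60166 ≈ -1.6621e-5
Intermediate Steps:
K(p) = 2*p*(6 + p) (K(p) = (6 + p)*(2*p) = 2*p*(6 + p))
k(B) = 2*B*(6 + B)
1/(-46586 + ((4699 - 12904) + ((-9456 + j(k(1))) + 4067))) = 1/(-46586 + ((4699 - 12904) + ((-9456 + 2*1*(6 + 1)) + 4067))) = 1/(-46586 + (-8205 + ((-9456 + 2*1*7) + 4067))) = 1/(-46586 + (-8205 + ((-9456 + 14) + 4067))) = 1/(-46586 + (-8205 + (-9442 + 4067))) = 1/(-46586 + (-8205 - 5375)) = 1/(-46586 - 13580) = 1/(-60166) = -1/60166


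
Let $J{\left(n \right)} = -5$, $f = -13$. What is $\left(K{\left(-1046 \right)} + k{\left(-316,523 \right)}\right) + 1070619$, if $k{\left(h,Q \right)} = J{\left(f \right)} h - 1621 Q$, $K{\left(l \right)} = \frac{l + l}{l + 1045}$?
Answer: $226508$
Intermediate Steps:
$K{\left(l \right)} = \frac{2 l}{1045 + l}$
$k{\left(h,Q \right)} = - 1621 Q - 5 h$ ($k{\left(h,Q \right)} = - 5 h - 1621 Q = - 1621 Q - 5 h$)
$\left(K{\left(-1046 \right)} + k{\left(-316,523 \right)}\right) + 1070619 = \left(2 \left(-1046\right) \frac{1}{1045 - 1046} - 846203\right) + 1070619 = \left(2 \left(-1046\right) \frac{1}{-1} + \left(-847783 + 1580\right)\right) + 1070619 = \left(2 \left(-1046\right) \left(-1\right) - 846203\right) + 1070619 = \left(2092 - 846203\right) + 1070619 = -844111 + 1070619 = 226508$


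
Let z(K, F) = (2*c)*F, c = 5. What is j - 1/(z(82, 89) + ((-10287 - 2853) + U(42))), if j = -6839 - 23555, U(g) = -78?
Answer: -374697231/12328 ≈ -30394.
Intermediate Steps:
z(K, F) = 10*F (z(K, F) = (2*5)*F = 10*F)
j = -30394
j - 1/(z(82, 89) + ((-10287 - 2853) + U(42))) = -30394 - 1/(10*89 + ((-10287 - 2853) - 78)) = -30394 - 1/(890 + (-13140 - 78)) = -30394 - 1/(890 - 13218) = -30394 - 1/(-12328) = -30394 - 1*(-1/12328) = -30394 + 1/12328 = -374697231/12328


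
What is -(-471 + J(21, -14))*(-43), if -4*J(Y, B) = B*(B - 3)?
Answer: -45623/2 ≈ -22812.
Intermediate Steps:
J(Y, B) = -B*(-3 + B)/4 (J(Y, B) = -B*(B - 3)/4 = -B*(-3 + B)/4)
-(-471 + J(21, -14))*(-43) = -(-471 + (¼)*(-14)*(3 - 1*(-14)))*(-43) = -(-471 + (¼)*(-14)*(3 + 14))*(-43) = -(-471 + (¼)*(-14)*17)*(-43) = -(-471 - 119/2)*(-43) = -(-1061)*(-43)/2 = -1*45623/2 = -45623/2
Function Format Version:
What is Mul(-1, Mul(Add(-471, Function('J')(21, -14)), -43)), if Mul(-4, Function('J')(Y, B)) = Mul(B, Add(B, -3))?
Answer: Rational(-45623, 2) ≈ -22812.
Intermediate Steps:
Function('J')(Y, B) = Mul(Rational(-1, 4), B, Add(-3, B)) (Function('J')(Y, B) = Mul(Rational(-1, 4), Mul(B, Add(B, -3))) = Mul(Rational(-1, 4), Mul(B, Add(-3, B))) = Mul(Rational(-1, 4), B, Add(-3, B)))
Mul(-1, Mul(Add(-471, Function('J')(21, -14)), -43)) = Mul(-1, Mul(Add(-471, Mul(Rational(1, 4), -14, Add(3, Mul(-1, -14)))), -43)) = Mul(-1, Mul(Add(-471, Mul(Rational(1, 4), -14, Add(3, 14))), -43)) = Mul(-1, Mul(Add(-471, Mul(Rational(1, 4), -14, 17)), -43)) = Mul(-1, Mul(Add(-471, Rational(-119, 2)), -43)) = Mul(-1, Mul(Rational(-1061, 2), -43)) = Mul(-1, Rational(45623, 2)) = Rational(-45623, 2)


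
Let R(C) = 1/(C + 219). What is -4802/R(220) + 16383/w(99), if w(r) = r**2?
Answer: -6887085365/3267 ≈ -2.1081e+6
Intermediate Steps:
R(C) = 1/(219 + C)
-4802/R(220) + 16383/w(99) = -4802/(1/(219 + 220)) + 16383/(99**2) = -4802/(1/439) + 16383/9801 = -4802/1/439 + 16383*(1/9801) = -4802*439 + 5461/3267 = -2108078 + 5461/3267 = -6887085365/3267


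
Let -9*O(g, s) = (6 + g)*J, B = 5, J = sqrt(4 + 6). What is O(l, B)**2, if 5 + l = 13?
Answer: 1960/81 ≈ 24.198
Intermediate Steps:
J = sqrt(10) ≈ 3.1623
l = 8 (l = -5 + 13 = 8)
O(g, s) = -sqrt(10)*(6 + g)/9 (O(g, s) = -(6 + g)*sqrt(10)/9 = -sqrt(10)*(6 + g)/9)
O(l, B)**2 = (sqrt(10)*(-6 - 1*8)/9)**2 = (sqrt(10)*(-6 - 8)/9)**2 = ((1/9)*sqrt(10)*(-14))**2 = (-14*sqrt(10)/9)**2 = 1960/81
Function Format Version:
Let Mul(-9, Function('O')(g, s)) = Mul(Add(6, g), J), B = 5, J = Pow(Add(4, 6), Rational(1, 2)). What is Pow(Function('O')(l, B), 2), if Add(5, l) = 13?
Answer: Rational(1960, 81) ≈ 24.198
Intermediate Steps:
J = Pow(10, Rational(1, 2)) ≈ 3.1623
l = 8 (l = Add(-5, 13) = 8)
Function('O')(g, s) = Mul(Rational(-1, 9), Pow(10, Rational(1, 2)), Add(6, g)) (Function('O')(g, s) = Mul(Rational(-1, 9), Mul(Add(6, g), Pow(10, Rational(1, 2)))) = Mul(Rational(-1, 9), Mul(Pow(10, Rational(1, 2)), Add(6, g))) = Mul(Rational(-1, 9), Pow(10, Rational(1, 2)), Add(6, g)))
Pow(Function('O')(l, B), 2) = Pow(Mul(Rational(1, 9), Pow(10, Rational(1, 2)), Add(-6, Mul(-1, 8))), 2) = Pow(Mul(Rational(1, 9), Pow(10, Rational(1, 2)), Add(-6, -8)), 2) = Pow(Mul(Rational(1, 9), Pow(10, Rational(1, 2)), -14), 2) = Pow(Mul(Rational(-14, 9), Pow(10, Rational(1, 2))), 2) = Rational(1960, 81)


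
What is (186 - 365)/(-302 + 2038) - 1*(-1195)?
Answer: 2074341/1736 ≈ 1194.9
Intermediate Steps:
(186 - 365)/(-302 + 2038) - 1*(-1195) = -179/1736 + 1195 = 2074341/1736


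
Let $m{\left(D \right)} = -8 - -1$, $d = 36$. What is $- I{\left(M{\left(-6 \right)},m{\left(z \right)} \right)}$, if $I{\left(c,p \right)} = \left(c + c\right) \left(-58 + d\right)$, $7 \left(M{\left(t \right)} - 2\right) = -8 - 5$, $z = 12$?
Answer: $\frac{44}{7} \approx 6.2857$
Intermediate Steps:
$M{\left(t \right)} = \frac{1}{7}$ ($M{\left(t \right)} = 2 + \frac{-8 - 5}{7} = 2 + \frac{1}{7} \left(-13\right) = 2 - \frac{13}{7} = \frac{1}{7}$)
$m{\left(D \right)} = -7$ ($m{\left(D \right)} = -8 + 1 = -7$)
$I{\left(c,p \right)} = - 44 c$ ($I{\left(c,p \right)} = \left(c + c\right) \left(-58 + 36\right) = 2 c \left(-22\right) = - 44 c$)
$- I{\left(M{\left(-6 \right)},m{\left(z \right)} \right)} = - \frac{-44}{7} = \left(-1\right) \left(- \frac{44}{7}\right) = \frac{44}{7}$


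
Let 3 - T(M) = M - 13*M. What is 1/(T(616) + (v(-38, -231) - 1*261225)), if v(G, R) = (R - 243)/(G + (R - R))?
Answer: -19/4822533 ≈ -3.9398e-6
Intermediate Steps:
v(G, R) = (-243 + R)/G (v(G, R) = (-243 + R)/(G + 0) = (-243 + R)/G)
T(M) = 3 + 12*M (T(M) = 3 - (M - 13*M) = 3 - (-12)*M = 3 + 12*M)
1/(T(616) + (v(-38, -231) - 1*261225)) = 1/((3 + 12*616) + ((-243 - 231)/(-38) - 1*261225)) = 1/((3 + 7392) + (-1/38*(-474) - 261225)) = 1/(7395 + (237/19 - 261225)) = 1/(7395 - 4963038/19) = 1/(-4822533/19) = -19/4822533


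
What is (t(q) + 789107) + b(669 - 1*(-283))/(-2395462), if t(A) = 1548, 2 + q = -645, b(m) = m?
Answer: 946992003329/1197731 ≈ 7.9066e+5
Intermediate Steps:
q = -647 (q = -2 - 645 = -647)
(t(q) + 789107) + b(669 - 1*(-283))/(-2395462) = (1548 + 789107) + (669 - 1*(-283))/(-2395462) = 790655 + (669 + 283)*(-1/2395462) = 790655 + 952*(-1/2395462) = 790655 - 476/1197731 = 946992003329/1197731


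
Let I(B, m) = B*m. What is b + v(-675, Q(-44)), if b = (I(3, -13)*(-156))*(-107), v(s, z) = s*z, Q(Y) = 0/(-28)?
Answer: -650988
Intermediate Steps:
Q(Y) = 0 (Q(Y) = 0*(-1/28) = 0)
b = -650988 (b = ((3*(-13))*(-156))*(-107) = -39*(-156)*(-107) = 6084*(-107) = -650988)
b + v(-675, Q(-44)) = -650988 - 675*0 = -650988 + 0 = -650988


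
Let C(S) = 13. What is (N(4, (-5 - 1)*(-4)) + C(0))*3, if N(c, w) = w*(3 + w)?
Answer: 1983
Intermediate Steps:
(N(4, (-5 - 1)*(-4)) + C(0))*3 = (((-5 - 1)*(-4))*(3 + (-5 - 1)*(-4)) + 13)*3 = ((-6*(-4))*(3 - 6*(-4)) + 13)*3 = (24*(3 + 24) + 13)*3 = (24*27 + 13)*3 = (648 + 13)*3 = 661*3 = 1983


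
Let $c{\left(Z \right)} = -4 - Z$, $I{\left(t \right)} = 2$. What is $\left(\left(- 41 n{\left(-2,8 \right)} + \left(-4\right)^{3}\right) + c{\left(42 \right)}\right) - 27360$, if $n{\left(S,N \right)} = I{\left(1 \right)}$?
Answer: $-27552$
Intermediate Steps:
$n{\left(S,N \right)} = 2$
$\left(\left(- 41 n{\left(-2,8 \right)} + \left(-4\right)^{3}\right) + c{\left(42 \right)}\right) - 27360 = \left(\left(\left(-41\right) 2 + \left(-4\right)^{3}\right) - 46\right) - 27360 = \left(\left(-82 - 64\right) - 46\right) - 27360 = \left(-146 - 46\right) - 27360 = -192 - 27360 = -27552$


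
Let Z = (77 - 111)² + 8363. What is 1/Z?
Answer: 1/9519 ≈ 0.00010505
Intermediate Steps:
Z = 9519 (Z = (-34)² + 8363 = 1156 + 8363 = 9519)
1/Z = 1/9519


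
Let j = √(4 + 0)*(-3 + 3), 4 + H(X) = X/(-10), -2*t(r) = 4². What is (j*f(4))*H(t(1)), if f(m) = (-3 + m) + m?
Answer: 0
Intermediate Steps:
t(r) = -8 (t(r) = -½*4² = -½*16 = -8)
f(m) = -3 + 2*m
H(X) = -4 - X/10 (H(X) = -4 + X/(-10) = -4 + X*(-⅒) = -4 - X/10)
j = 0 (j = √4*0 = 2*0 = 0)
(j*f(4))*H(t(1)) = (0*(-3 + 2*4))*(-4 - ⅒*(-8)) = (0*(-3 + 8))*(-4 + ⅘) = (0*5)*(-16/5) = 0*(-16/5) = 0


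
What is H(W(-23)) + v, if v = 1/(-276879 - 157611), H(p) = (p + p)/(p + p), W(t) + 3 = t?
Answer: 434489/434490 ≈ 1.0000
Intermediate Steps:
W(t) = -3 + t
H(p) = 1 (H(p) = (2*p)/((2*p)) = (2*p)*(1/(2*p)) = 1)
v = -1/434490 (v = 1/(-434490) = -1/434490 ≈ -2.3015e-6)
H(W(-23)) + v = 1 - 1/434490 = 434489/434490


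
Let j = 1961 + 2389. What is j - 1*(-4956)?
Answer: 9306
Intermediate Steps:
j = 4350
j - 1*(-4956) = 4350 - 1*(-4956) = 4350 + 4956 = 9306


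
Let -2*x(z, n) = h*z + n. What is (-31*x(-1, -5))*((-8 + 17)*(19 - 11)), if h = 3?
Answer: -8928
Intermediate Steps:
x(z, n) = -3*z/2 - n/2 (x(z, n) = -(3*z + n)/2 = -(n + 3*z)/2 = -3*z/2 - n/2)
(-31*x(-1, -5))*((-8 + 17)*(19 - 11)) = (-31*(-3/2*(-1) - 1/2*(-5)))*((-8 + 17)*(19 - 11)) = (-31*(3/2 + 5/2))*(9*8) = -31*4*72 = -124*72 = -8928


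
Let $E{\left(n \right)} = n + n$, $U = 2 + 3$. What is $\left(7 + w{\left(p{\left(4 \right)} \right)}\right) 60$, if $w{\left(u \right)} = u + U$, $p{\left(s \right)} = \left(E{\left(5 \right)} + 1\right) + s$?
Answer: $1620$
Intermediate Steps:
$U = 5$
$E{\left(n \right)} = 2 n$
$p{\left(s \right)} = 11 + s$ ($p{\left(s \right)} = \left(2 \cdot 5 + 1\right) + s = \left(10 + 1\right) + s = 11 + s$)
$w{\left(u \right)} = 5 + u$ ($w{\left(u \right)} = u + 5 = 5 + u$)
$\left(7 + w{\left(p{\left(4 \right)} \right)}\right) 60 = \left(7 + \left(5 + \left(11 + 4\right)\right)\right) 60 = \left(7 + \left(5 + 15\right)\right) 60 = \left(7 + 20\right) 60 = 27 \cdot 60 = 1620$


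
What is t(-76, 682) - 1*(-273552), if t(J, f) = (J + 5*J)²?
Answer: 481488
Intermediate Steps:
t(J, f) = 36*J² (t(J, f) = (6*J)² = 36*J²)
t(-76, 682) - 1*(-273552) = 36*(-76)² - 1*(-273552) = 36*5776 + 273552 = 207936 + 273552 = 481488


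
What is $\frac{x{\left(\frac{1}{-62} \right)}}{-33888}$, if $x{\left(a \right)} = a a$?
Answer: $- \frac{1}{130265472} \approx -7.6766 \cdot 10^{-9}$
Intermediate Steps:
$x{\left(a \right)} = a^{2}$
$\frac{x{\left(\frac{1}{-62} \right)}}{-33888} = \frac{\left(\frac{1}{-62}\right)^{2}}{-33888} = \left(- \frac{1}{62}\right)^{2} \left(- \frac{1}{33888}\right) = \frac{1}{3844} \left(- \frac{1}{33888}\right) = - \frac{1}{130265472}$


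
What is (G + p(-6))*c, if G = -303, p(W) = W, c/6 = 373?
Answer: -691542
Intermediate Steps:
c = 2238 (c = 6*373 = 2238)
(G + p(-6))*c = (-303 - 6)*2238 = -309*2238 = -691542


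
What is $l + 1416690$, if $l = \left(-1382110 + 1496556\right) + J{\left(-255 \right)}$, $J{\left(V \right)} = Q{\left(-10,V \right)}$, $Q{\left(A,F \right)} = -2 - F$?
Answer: $1531389$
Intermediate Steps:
$J{\left(V \right)} = -2 - V$
$l = 114699$ ($l = \left(-1382110 + 1496556\right) - -253 = 114446 + \left(-2 + 255\right) = 114446 + 253 = 114699$)
$l + 1416690 = 114699 + 1416690 = 1531389$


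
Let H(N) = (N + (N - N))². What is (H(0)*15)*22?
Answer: 0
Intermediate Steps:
H(N) = N² (H(N) = (N + 0)² = N²)
(H(0)*15)*22 = (0²*15)*22 = (0*15)*22 = 0*22 = 0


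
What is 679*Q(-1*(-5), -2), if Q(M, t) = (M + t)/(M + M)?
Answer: 2037/10 ≈ 203.70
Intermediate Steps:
Q(M, t) = (M + t)/(2*M) (Q(M, t) = (M + t)/((2*M)) = (M + t)*(1/(2*M)) = (M + t)/(2*M))
679*Q(-1*(-5), -2) = 679*((-1*(-5) - 2)/(2*((-1*(-5))))) = 679*((½)*(5 - 2)/5) = 679*((½)*(⅕)*3) = 679*(3/10) = 2037/10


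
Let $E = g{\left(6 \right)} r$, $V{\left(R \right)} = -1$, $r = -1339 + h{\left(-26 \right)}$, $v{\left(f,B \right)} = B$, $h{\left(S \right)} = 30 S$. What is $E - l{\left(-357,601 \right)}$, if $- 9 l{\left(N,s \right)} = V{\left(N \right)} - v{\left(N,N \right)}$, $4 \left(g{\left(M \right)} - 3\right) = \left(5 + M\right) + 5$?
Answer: $- \frac{133141}{9} \approx -14793.0$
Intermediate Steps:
$g{\left(M \right)} = \frac{11}{2} + \frac{M}{4}$ ($g{\left(M \right)} = 3 + \frac{\left(5 + M\right) + 5}{4} = 3 + \frac{10 + M}{4} = 3 + \left(\frac{5}{2} + \frac{M}{4}\right) = \frac{11}{2} + \frac{M}{4}$)
$r = -2119$ ($r = -1339 + 30 \left(-26\right) = -1339 - 780 = -2119$)
$l{\left(N,s \right)} = \frac{1}{9} + \frac{N}{9}$ ($l{\left(N,s \right)} = - \frac{-1 - N}{9} = \frac{1}{9} + \frac{N}{9}$)
$E = -14833$ ($E = \left(\frac{11}{2} + \frac{1}{4} \cdot 6\right) \left(-2119\right) = \left(\frac{11}{2} + \frac{3}{2}\right) \left(-2119\right) = 7 \left(-2119\right) = -14833$)
$E - l{\left(-357,601 \right)} = -14833 - \left(\frac{1}{9} + \frac{1}{9} \left(-357\right)\right) = -14833 - \left(\frac{1}{9} - \frac{119}{3}\right) = -14833 - - \frac{356}{9} = -14833 + \frac{356}{9} = - \frac{133141}{9}$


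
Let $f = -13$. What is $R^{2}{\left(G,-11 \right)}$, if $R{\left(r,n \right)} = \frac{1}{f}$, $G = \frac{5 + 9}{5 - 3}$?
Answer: $\frac{1}{169} \approx 0.0059172$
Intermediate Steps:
$G = 7$ ($G = \frac{14}{2} = 14 \cdot \frac{1}{2} = 7$)
$R{\left(r,n \right)} = - \frac{1}{13}$ ($R{\left(r,n \right)} = \frac{1}{-13} = - \frac{1}{13}$)
$R^{2}{\left(G,-11 \right)} = \left(- \frac{1}{13}\right)^{2} = \frac{1}{169}$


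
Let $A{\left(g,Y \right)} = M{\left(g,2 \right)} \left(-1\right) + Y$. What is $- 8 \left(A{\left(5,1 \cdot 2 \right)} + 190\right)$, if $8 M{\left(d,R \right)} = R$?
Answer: $-1534$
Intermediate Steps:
$M{\left(d,R \right)} = \frac{R}{8}$
$A{\left(g,Y \right)} = - \frac{1}{4} + Y$ ($A{\left(g,Y \right)} = \frac{1}{8} \cdot 2 \left(-1\right) + Y = \frac{1}{4} \left(-1\right) + Y = - \frac{1}{4} + Y$)
$- 8 \left(A{\left(5,1 \cdot 2 \right)} + 190\right) = - 8 \left(\left(- \frac{1}{4} + 1 \cdot 2\right) + 190\right) = - 8 \left(\left(- \frac{1}{4} + 2\right) + 190\right) = - 8 \left(\frac{7}{4} + 190\right) = \left(-8\right) \frac{767}{4} = -1534$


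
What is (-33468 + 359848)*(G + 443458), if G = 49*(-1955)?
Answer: 113470249940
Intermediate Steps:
G = -95795
(-33468 + 359848)*(G + 443458) = (-33468 + 359848)*(-95795 + 443458) = 326380*347663 = 113470249940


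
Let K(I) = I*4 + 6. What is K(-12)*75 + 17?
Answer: -3133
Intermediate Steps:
K(I) = 6 + 4*I (K(I) = 4*I + 6 = 6 + 4*I)
K(-12)*75 + 17 = (6 + 4*(-12))*75 + 17 = (6 - 48)*75 + 17 = -42*75 + 17 = -3150 + 17 = -3133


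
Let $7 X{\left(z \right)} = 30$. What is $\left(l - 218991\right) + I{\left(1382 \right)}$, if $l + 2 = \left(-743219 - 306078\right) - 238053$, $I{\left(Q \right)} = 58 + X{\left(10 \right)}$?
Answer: $- \frac{10543965}{7} \approx -1.5063 \cdot 10^{6}$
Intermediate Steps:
$X{\left(z \right)} = \frac{30}{7}$ ($X{\left(z \right)} = \frac{1}{7} \cdot 30 = \frac{30}{7}$)
$I{\left(Q \right)} = \frac{436}{7}$ ($I{\left(Q \right)} = 58 + \frac{30}{7} = \frac{436}{7}$)
$l = -1287352$ ($l = -2 - 1287350 = -1287352$)
$\left(l - 218991\right) + I{\left(1382 \right)} = \left(-1287352 - 218991\right) + \frac{436}{7} = -1506343 + \frac{436}{7} = - \frac{10543965}{7}$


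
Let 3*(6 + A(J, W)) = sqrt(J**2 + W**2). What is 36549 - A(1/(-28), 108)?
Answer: 36555 - sqrt(9144577)/84 ≈ 36519.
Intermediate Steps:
A(J, W) = -6 + sqrt(J**2 + W**2)/3
36549 - A(1/(-28), 108) = 36549 - (-6 + sqrt((1/(-28))**2 + 108**2)/3) = 36549 - (-6 + sqrt((-1/28)**2 + 11664)/3) = 36549 - (-6 + sqrt(1/784 + 11664)/3) = 36549 - (-6 + sqrt(9144577/784)/3) = 36549 - (-6 + (sqrt(9144577)/28)/3) = 36549 - (-6 + sqrt(9144577)/84) = 36549 + (6 - sqrt(9144577)/84) = 36555 - sqrt(9144577)/84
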